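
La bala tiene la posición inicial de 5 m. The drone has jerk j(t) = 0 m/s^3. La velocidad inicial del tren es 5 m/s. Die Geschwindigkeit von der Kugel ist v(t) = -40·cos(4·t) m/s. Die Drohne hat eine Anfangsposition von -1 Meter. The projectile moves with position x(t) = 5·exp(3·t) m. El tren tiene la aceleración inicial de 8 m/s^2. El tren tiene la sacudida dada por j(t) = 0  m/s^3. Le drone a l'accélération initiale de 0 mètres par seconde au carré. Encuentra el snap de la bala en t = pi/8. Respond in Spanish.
Para resolver esto, necesitamos tomar 3 derivadas de nuestra ecuación de la velocidad v(t) = -40·cos(4·t). Tomando d/dt de v(t), encontramos a(t) = 160·sin(4·t). La derivada de la aceleración da la sacudida: j(t) = 640·cos(4·t). Tomando d/dt de j(t), encontramos s(t) = -2560·sin(4·t). Tenemos el snap s(t) = -2560·sin(4·t). Sustituyendo t = pi/8: s(pi/8) = -2560.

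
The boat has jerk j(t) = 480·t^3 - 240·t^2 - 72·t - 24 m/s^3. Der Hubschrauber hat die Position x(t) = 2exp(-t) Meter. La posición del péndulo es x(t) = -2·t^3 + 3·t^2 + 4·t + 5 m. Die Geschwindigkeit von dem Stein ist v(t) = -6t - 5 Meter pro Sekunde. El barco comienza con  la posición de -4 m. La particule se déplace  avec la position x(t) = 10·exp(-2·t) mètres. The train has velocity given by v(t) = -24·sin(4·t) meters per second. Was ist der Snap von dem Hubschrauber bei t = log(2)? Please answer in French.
Pour résoudre ceci, nous devons prendre 4 dérivées de notre équation de la position x(t) = 2·exp(-t). En dérivant la position, nous obtenons la vitesse: v(t) = -2·exp(-t). En prenant d/dt de v(t), nous trouvons a(t) = 2·exp(-t). La dérivée de l'accélération donne le jerk: j(t) = -2·exp(-t). En prenant d/dt de j(t), nous trouvons s(t) = 2·exp(-t). En utilisant s(t) = 2·exp(-t) et en substituant t = log(2), nous trouvons s = 1.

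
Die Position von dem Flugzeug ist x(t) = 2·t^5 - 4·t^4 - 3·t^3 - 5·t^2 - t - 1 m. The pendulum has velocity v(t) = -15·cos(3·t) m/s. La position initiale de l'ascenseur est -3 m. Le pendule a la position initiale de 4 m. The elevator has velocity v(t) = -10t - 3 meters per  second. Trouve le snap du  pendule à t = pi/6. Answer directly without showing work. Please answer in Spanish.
En t = pi/6, s = -405.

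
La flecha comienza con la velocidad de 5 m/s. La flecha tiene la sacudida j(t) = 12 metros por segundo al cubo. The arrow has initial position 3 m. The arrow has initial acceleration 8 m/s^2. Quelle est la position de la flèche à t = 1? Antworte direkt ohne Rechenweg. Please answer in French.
La position à t = 1 est x = 14.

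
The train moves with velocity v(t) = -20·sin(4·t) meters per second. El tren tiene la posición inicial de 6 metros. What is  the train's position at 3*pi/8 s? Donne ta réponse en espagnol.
Debemos encontrar la antiderivada de nuestra ecuación de la velocidad v(t) = -20·sin(4·t) 1 vez. La antiderivada de la velocidad es la posición. Usando x(0) = 6, obtenemos x(t) = 5·cos(4·t) + 1. De la ecuación de la posición x(t) = 5·cos(4·t) + 1, sustituimos t = 3*pi/8 para obtener x = 1.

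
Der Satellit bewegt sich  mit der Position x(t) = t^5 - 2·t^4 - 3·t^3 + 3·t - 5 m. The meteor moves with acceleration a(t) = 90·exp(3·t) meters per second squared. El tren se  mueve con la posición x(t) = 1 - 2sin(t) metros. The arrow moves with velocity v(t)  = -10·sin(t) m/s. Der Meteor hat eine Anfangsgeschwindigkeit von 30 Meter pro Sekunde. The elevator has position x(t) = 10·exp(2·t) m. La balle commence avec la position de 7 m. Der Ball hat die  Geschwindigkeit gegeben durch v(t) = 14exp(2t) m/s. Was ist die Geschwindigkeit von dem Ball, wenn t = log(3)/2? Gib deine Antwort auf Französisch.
De l'équation de la vitesse v(t) = 14·exp(2·t), nous substituons t = log(3)/2 pour obtenir v = 42.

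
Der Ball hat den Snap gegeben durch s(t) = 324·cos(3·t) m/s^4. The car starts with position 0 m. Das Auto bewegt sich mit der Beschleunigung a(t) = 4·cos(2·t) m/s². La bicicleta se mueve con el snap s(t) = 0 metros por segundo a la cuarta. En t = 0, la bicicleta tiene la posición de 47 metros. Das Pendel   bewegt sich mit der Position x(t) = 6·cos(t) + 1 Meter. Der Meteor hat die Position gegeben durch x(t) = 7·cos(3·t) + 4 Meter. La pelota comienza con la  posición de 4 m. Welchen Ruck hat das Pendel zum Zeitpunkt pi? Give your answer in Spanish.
Debemos derivar nuestra ecuación de la posición x(t) = 6·cos(t) + 1 3 veces. Derivando la posición, obtenemos la velocidad: v(t) = -6·sin(t). Derivando la velocidad, obtenemos la aceleración: a(t) = -6·cos(t). Tomando d/dt de a(t), encontramos j(t) = 6·sin(t). De la ecuación de la sacudida j(t) = 6·sin(t), sustituimos t = pi para obtener j = 0.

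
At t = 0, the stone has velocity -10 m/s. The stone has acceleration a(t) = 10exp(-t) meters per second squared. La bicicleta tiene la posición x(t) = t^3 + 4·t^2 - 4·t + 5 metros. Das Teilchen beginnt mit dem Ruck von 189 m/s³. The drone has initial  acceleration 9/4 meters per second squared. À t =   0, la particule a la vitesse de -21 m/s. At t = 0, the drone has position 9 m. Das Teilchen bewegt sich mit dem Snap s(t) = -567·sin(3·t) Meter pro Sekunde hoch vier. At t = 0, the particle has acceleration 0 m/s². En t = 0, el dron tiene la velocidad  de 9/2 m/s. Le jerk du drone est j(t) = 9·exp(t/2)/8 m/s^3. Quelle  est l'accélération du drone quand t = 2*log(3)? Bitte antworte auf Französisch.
Nous devons trouver la primitive de notre équation du jerk j(t) = 9·exp(t/2)/8 1 fois. En intégrant le jerk et en utilisant la condition initiale a(0) = 9/4, nous obtenons a(t) = 9·exp(t/2)/4. En utilisant a(t) = 9·exp(t/2)/4 et en substituant t = 2*log(3), nous trouvons a = 27/4.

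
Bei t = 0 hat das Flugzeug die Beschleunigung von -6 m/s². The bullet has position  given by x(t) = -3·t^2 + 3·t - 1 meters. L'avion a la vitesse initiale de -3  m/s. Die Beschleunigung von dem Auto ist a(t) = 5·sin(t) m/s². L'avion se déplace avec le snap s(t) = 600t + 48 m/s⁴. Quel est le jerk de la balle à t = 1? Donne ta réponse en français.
En partant de la position x(t) = -3·t^2 + 3·t - 1, nous prenons 3 dérivées. La dérivée de la position donne la vitesse: v(t) = 3 - 6·t. La dérivée de la vitesse donne l'accélération: a(t) = -6. En dérivant l'accélération, nous obtenons le jerk: j(t) = 0. Nous avons le jerk j(t) = 0. En substituant t = 1: j(1) = 0.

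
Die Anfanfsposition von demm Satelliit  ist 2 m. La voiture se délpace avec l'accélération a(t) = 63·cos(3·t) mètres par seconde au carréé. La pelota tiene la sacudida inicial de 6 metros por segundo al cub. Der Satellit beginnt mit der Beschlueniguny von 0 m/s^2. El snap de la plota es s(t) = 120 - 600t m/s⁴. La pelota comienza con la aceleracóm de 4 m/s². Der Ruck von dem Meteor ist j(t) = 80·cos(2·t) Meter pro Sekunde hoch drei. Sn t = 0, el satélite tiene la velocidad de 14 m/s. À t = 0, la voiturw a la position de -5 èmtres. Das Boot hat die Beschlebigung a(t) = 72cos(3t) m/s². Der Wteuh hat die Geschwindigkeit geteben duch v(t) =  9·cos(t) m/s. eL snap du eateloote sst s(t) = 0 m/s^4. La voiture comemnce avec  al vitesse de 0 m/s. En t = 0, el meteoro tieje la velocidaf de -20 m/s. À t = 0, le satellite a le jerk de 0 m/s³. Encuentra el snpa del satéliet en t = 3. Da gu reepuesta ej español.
De la ecuación del snap s(t) = 0, sustituimos t = 3 para obtener s = 0.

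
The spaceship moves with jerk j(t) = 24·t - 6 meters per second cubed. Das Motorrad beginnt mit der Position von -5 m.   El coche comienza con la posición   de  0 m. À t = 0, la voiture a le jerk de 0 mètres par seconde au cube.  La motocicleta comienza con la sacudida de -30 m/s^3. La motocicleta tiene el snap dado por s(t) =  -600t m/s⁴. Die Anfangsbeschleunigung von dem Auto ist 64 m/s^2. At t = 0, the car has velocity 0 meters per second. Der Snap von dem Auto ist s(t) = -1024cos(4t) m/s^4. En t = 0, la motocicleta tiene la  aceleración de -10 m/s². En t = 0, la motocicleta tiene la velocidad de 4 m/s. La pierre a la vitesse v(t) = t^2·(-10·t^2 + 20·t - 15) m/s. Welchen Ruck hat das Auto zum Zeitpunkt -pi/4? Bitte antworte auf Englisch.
We must find the integral of our snap equation s(t) = -1024·cos(4·t) 1 time. The integral of snap, with j(0) = 0, gives jerk: j(t) = -256·sin(4·t). From the given jerk equation j(t) = -256·sin(4·t), we substitute t = -pi/4 to get j = 0.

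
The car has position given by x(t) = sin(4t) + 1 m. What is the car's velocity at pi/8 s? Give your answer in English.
We must differentiate our position equation x(t) = sin(4·t) + 1 1 time. The derivative of position gives velocity: v(t) = 4·cos(4·t). We have velocity v(t) = 4·cos(4·t). Substituting t = pi/8: v(pi/8) = 0.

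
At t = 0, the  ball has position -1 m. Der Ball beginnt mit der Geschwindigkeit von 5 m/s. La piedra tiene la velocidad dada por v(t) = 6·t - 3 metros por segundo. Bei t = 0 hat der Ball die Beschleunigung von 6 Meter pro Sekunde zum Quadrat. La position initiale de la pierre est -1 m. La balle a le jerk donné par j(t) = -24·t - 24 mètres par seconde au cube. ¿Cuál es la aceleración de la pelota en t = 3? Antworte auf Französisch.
En partant du jerk j(t) = -24·t - 24, nous prenons 1 intégrale. L'intégrale du jerk est l'accélération. En utilisant a(0) = 6, nous obtenons a(t) = -12·t^2 - 24·t + 6. En utilisant a(t) = -12·t^2 - 24·t + 6 et en substituant t = 3, nous trouvons a = -174.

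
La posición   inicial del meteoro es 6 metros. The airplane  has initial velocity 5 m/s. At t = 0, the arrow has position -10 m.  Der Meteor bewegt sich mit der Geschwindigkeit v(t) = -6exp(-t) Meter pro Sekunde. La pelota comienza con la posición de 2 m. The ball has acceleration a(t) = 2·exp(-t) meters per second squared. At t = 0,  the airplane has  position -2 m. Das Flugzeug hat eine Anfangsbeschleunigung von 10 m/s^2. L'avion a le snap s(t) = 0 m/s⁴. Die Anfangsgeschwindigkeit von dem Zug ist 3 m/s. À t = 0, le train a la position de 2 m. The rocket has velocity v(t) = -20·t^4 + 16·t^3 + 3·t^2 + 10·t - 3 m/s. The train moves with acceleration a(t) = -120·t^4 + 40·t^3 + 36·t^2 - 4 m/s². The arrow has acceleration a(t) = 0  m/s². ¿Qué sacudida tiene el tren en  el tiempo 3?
Debemos derivar nuestra ecuación de la aceleración a(t) = -120·t^4 + 40·t^3 + 36·t^2 - 4 1 vez. La derivada de la aceleración da la sacudida: j(t) = -480·t^3 + 120·t^2 + 72·t. Usando j(t) = -480·t^3 + 120·t^2 + 72·t y sustituyendo t = 3, encontramos j = -11664.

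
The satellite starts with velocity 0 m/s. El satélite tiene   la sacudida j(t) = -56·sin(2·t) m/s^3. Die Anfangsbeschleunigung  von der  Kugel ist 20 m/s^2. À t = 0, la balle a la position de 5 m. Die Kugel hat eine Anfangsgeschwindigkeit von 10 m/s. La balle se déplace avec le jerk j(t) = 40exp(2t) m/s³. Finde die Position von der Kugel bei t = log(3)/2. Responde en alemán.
Wir müssen das Integral unserer Gleichung für den Ruck j(t) = 40·exp(2·t) 3-mal finden. Durch Integration von dem Ruck und Verwendung der Anfangsbedingung a(0) = 20, erhalten wir a(t) = 20·exp(2·t). Das Integral von der Beschleunigung, mit v(0) = 10, ergibt die Geschwindigkeit: v(t) = 10·exp(2·t). Das Integral von der Geschwindigkeit, mit x(0) = 5, ergibt die Position: x(t) = 5·exp(2·t). Wir haben die Position x(t) = 5·exp(2·t). Durch Einsetzen von t = log(3)/2: x(log(3)/2) = 15.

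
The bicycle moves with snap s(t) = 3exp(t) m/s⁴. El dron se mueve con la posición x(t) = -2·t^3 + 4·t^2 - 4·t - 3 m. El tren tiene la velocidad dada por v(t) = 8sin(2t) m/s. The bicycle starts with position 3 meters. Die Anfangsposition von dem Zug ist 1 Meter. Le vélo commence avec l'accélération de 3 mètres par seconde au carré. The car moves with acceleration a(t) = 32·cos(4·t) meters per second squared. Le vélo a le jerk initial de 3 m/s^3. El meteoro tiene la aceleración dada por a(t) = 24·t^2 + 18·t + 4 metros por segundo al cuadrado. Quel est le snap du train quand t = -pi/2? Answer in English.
We must differentiate our velocity equation v(t) = 8·sin(2·t) 3 times. The derivative of velocity gives acceleration: a(t) = 16·cos(2·t). The derivative of acceleration gives jerk: j(t) = -32·sin(2·t). The derivative of jerk gives snap: s(t) = -64·cos(2·t). From the given snap equation s(t) = -64·cos(2·t), we substitute t = -pi/2 to get s = 64.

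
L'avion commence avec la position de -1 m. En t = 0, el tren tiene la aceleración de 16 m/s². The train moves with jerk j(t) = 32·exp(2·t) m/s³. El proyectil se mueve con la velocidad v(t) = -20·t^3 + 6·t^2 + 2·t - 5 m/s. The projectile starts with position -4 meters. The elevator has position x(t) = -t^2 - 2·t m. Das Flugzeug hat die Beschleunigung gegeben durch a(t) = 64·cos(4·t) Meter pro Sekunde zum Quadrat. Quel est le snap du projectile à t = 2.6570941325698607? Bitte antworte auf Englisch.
Starting from velocity v(t) = -20·t^3 + 6·t^2 + 2·t - 5, we take 3 derivatives. The derivative of velocity gives acceleration: a(t) = -60·t^2 + 12·t + 2. Taking d/dt of a(t), we find j(t) = 12 - 120·t. Taking d/dt of j(t), we find s(t) = -120. Using s(t) = -120 and substituting t = 2.6570941325698607, we find s = -120.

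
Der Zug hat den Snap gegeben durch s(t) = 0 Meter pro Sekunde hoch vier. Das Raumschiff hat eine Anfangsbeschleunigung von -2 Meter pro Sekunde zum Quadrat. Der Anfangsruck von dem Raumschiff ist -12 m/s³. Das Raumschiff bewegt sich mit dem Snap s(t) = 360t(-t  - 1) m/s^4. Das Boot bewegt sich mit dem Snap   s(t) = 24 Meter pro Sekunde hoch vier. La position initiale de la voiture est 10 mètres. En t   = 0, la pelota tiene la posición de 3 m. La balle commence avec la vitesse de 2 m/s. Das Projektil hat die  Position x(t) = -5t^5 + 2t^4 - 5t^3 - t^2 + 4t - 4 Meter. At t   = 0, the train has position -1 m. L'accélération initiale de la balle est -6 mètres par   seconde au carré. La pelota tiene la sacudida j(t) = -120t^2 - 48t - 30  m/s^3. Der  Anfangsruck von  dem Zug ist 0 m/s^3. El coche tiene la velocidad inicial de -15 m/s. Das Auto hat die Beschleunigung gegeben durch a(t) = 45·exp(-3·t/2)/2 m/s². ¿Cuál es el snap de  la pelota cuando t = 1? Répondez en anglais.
We must differentiate our jerk equation j(t) = -120·t^2 - 48·t - 30 1 time. The derivative of jerk gives snap: s(t) = -240·t - 48. We have snap s(t) = -240·t - 48. Substituting t = 1: s(1) = -288.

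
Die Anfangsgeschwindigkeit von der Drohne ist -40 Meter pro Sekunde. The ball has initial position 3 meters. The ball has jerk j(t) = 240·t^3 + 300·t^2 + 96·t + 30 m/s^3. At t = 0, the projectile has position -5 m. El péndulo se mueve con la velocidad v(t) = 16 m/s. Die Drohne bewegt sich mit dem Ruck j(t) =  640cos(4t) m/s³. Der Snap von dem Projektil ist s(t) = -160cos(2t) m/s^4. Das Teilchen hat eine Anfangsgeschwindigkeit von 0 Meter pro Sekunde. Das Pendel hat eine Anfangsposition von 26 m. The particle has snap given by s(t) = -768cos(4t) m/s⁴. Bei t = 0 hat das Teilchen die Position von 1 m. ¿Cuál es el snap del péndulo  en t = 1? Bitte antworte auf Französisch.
Pour résoudre ceci, nous devons prendre 3 dérivées de notre équation de la vitesse v(t) = 16. En dérivant la vitesse, nous obtenons l'accélération: a(t) = 0. En dérivant l'accélération, nous obtenons le jerk: j(t) = 0. En prenant d/dt de j(t), nous trouvons s(t) = 0. De l'équation du snap s(t) = 0, nous substituons t = 1 pour obtenir s = 0.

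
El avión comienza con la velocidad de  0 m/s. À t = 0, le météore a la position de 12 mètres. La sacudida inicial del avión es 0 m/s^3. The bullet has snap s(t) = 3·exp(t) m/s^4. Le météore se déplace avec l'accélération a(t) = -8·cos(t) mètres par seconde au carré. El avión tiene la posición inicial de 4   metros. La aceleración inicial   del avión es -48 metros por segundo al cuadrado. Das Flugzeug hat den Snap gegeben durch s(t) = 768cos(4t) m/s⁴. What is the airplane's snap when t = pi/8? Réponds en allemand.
Mit s(t) = 768·cos(4·t) und Einsetzen von t = pi/8, finden wir s = 0.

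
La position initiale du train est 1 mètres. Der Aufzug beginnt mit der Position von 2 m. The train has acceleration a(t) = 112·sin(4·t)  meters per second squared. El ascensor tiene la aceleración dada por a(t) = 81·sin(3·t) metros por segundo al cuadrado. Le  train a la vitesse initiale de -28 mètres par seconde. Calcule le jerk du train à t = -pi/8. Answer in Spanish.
Debemos derivar nuestra ecuación de la aceleración a(t) = 112·sin(4·t) 1 vez. Derivando la aceleración, obtenemos la sacudida: j(t) = 448·cos(4·t). Usando j(t) = 448·cos(4·t) y sustituyendo t = -pi/8, encontramos j = 0.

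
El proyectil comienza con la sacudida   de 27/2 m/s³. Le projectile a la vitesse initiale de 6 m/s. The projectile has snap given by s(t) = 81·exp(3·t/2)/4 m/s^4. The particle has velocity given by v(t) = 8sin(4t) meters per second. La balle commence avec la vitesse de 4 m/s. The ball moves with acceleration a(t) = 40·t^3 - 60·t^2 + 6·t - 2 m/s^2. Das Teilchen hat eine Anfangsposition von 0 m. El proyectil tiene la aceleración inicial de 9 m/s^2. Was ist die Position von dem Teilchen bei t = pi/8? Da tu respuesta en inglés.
To find the answer, we compute 1 integral of v(t) = 8·sin(4·t). Finding the integral of v(t) and using x(0) = 0: x(t) = 2 - 2·cos(4·t). We have position x(t) = 2 - 2·cos(4·t). Substituting t = pi/8: x(pi/8) = 2.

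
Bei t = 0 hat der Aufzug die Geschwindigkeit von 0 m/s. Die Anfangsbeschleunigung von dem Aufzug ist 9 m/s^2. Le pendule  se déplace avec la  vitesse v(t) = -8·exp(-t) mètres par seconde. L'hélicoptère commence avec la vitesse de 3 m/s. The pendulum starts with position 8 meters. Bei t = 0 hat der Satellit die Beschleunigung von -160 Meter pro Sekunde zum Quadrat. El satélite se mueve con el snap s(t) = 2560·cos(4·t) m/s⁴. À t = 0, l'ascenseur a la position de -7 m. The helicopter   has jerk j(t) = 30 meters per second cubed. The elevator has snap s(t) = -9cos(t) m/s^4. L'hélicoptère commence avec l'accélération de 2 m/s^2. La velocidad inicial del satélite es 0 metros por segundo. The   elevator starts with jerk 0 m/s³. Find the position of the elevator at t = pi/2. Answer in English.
Starting from snap s(t) = -9·cos(t), we take 4 integrals. Integrating snap and using the initial condition j(0) = 0, we get j(t) = -9·sin(t). Integrating jerk and using the initial condition a(0) = 9, we get a(t) = 9·cos(t). The integral of acceleration is velocity. Using v(0) = 0, we get v(t) = 9·sin(t). The integral of velocity, with x(0) = -7, gives position: x(t) = 2 - 9·cos(t). Using x(t) = 2 - 9·cos(t) and substituting t = pi/2, we find x = 2.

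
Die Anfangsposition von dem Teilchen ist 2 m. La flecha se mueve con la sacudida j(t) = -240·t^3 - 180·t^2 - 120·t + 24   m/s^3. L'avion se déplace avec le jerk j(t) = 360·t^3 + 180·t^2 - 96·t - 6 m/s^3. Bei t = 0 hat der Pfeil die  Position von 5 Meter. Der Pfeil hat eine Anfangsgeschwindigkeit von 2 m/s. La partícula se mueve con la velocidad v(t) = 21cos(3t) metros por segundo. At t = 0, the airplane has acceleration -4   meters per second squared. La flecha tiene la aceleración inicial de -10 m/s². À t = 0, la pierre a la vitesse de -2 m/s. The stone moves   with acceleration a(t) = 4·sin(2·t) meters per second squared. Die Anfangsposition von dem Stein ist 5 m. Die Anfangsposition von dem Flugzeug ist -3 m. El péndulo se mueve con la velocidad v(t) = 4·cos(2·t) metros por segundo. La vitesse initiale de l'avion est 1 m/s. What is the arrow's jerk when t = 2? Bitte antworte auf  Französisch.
Nous avons le jerk j(t) = -240·t^3 - 180·t^2 - 120·t + 24. En substituant t = 2: j(2) = -2856.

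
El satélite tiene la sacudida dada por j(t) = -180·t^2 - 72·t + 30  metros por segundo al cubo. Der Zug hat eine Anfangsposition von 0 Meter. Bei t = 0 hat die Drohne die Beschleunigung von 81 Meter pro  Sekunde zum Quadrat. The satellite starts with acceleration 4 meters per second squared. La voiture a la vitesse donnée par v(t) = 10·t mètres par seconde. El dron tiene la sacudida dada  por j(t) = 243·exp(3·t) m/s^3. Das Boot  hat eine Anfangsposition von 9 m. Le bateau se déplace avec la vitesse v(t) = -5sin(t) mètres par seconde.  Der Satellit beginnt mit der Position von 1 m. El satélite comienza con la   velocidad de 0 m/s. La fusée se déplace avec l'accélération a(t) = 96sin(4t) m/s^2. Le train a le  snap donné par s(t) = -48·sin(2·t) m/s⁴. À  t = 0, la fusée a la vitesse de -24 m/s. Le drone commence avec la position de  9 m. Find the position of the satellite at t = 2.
We must find the antiderivative of our jerk equation j(t) = -180·t^2 - 72·t + 30 3 times. The integral of jerk is acceleration. Using a(0) = 4, we get a(t) = -60·t^3 - 36·t^2 + 30·t + 4. The integral of acceleration is velocity. Using v(0) = 0, we get v(t) = t·(-15·t^3 - 12·t^2 + 15·t + 4). Finding the integral of v(t) and using x(0) = 1: x(t) = -3·t^5 - 3·t^4 + 5·t^3 + 2·t^2 + 1. We have position x(t) = -3·t^5 - 3·t^4 + 5·t^3 + 2·t^2 + 1. Substituting t = 2: x(2) = -95.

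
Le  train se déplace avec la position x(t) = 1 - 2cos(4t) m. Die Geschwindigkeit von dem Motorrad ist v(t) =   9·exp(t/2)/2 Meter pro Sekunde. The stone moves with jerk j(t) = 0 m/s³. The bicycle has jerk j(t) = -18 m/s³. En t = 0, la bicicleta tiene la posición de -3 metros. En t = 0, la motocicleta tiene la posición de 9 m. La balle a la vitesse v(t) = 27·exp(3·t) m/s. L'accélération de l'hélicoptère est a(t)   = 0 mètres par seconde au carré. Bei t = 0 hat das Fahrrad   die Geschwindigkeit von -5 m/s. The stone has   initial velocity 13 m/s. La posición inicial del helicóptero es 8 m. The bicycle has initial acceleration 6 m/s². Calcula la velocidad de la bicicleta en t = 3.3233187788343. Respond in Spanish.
Necesitamos integrar nuestra ecuación de la sacudida j(t) = -18 2 veces. La integral de la sacudida, con a(0) = 6, da la aceleración: a(t) = 6 - 18·t. La antiderivada de la aceleración es la velocidad. Usando v(0) = -5, obtenemos v(t) = -9·t^2 + 6·t - 5. Tenemos la velocidad v(t) = -9·t^2 + 6·t - 5. Sustituyendo t = 3.3233187788343: v(3.3233187788343) = -84.4601166787685.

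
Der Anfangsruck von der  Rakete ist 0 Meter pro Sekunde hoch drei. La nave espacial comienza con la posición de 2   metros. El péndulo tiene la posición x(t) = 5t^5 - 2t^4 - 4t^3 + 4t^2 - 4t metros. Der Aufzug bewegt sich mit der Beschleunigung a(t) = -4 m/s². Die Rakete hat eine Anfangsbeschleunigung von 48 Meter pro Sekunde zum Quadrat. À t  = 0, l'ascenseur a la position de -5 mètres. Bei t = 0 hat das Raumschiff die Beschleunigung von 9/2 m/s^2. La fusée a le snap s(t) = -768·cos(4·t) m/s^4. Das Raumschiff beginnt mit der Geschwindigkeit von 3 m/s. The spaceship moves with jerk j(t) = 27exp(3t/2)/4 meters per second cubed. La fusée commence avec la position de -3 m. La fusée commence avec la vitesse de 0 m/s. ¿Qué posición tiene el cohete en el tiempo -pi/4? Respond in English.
We need to integrate our snap equation s(t) = -768·cos(4·t) 4 times. Finding the antiderivative of s(t) and using j(0) = 0: j(t) = -192·sin(4·t). Taking ∫j(t)dt and applying a(0) = 48, we find a(t) = 48·cos(4·t). Integrating acceleration and using the initial condition v(0) = 0, we get v(t) = 12·sin(4·t). The integral of velocity, with x(0) = -3, gives position: x(t) = -3·cos(4·t). We have position x(t) = -3·cos(4·t). Substituting t = -pi/4: x(-pi/4) = 3.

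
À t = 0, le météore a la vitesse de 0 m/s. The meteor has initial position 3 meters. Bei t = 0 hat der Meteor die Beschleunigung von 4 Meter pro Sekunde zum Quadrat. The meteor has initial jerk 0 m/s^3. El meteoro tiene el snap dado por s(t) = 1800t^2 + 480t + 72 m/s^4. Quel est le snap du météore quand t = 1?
En utilisant s(t) = 1800·t^2 + 480·t + 72 et en substituant t = 1, nous trouvons s = 2352.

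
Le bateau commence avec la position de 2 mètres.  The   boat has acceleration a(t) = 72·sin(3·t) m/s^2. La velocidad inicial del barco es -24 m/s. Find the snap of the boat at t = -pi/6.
To solve this, we need to take 2 derivatives of our acceleration equation a(t) = 72·sin(3·t). Taking d/dt of a(t), we find j(t) = 216·cos(3·t). Differentiating jerk, we get snap: s(t) = -648·sin(3·t). We have snap s(t) = -648·sin(3·t). Substituting t = -pi/6: s(-pi/6) = 648.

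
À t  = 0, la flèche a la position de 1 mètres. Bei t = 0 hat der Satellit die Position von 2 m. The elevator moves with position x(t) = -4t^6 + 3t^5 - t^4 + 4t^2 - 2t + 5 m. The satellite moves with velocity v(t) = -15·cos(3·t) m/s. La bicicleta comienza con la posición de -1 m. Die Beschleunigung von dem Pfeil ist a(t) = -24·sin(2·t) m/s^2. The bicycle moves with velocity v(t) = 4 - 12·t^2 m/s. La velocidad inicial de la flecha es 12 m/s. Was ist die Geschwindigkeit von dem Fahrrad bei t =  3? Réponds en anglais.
We have velocity v(t) = 4 - 12·t^2. Substituting t = 3: v(3) = -104.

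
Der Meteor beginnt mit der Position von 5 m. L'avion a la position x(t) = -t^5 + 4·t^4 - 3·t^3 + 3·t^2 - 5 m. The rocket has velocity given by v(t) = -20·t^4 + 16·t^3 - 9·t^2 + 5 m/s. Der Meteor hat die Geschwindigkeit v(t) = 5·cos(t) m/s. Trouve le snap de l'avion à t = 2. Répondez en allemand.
Ausgehend von der Position x(t) = -t^5 + 4·t^4 - 3·t^3 + 3·t^2 - 5, nehmen wir 4 Ableitungen. Durch Ableiten von der Position erhalten wir die Geschwindigkeit: v(t) = -5·t^4 + 16·t^3 - 9·t^2 + 6·t. Mit d/dt von v(t) finden wir a(t) = -20·t^3 + 48·t^2 - 18·t + 6. Die Ableitung von der Beschleunigung ergibt den Ruck: j(t) = -60·t^2 + 96·t - 18. Durch Ableiten von dem Ruck erhalten wir den Snap: s(t) = 96 - 120·t. Wir haben den Snap s(t) = 96 - 120·t. Durch Einsetzen von t = 2: s(2) = -144.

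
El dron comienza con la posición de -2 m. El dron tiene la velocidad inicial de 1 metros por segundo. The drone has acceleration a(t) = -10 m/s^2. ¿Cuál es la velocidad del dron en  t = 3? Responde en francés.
Nous devons intégrer notre équation de l'accélération a(t) = -10 1 fois. La primitive de l'accélération, avec v(0) = 1, donne la vitesse: v(t) = 1 - 10·t. De l'équation de la vitesse v(t) = 1 - 10·t, nous substituons t = 3 pour obtenir v = -29.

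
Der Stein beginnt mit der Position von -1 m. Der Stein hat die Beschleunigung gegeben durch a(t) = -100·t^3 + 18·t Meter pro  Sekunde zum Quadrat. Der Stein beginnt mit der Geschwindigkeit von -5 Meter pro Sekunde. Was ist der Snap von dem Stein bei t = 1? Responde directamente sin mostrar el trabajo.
Bei t = 1, s = -600.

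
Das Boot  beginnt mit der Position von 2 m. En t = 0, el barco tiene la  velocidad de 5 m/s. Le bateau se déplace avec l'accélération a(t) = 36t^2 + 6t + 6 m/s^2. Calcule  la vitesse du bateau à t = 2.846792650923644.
Pour résoudre ceci, nous devons prendre 1 primitive de notre équation de l'accélération a(t) = 36·t^2 + 6·t + 6. La primitive de l'accélération, avec v(0) = 5, donne la vitesse: v(t) = 12·t^3 + 3·t^2 + 6·t + 5. Nous avons la vitesse v(t) = 12·t^3 + 3·t^2 + 6·t + 5. En substituant t = 2.846792650923644: v(2.846792650923644) = 323.246135213491.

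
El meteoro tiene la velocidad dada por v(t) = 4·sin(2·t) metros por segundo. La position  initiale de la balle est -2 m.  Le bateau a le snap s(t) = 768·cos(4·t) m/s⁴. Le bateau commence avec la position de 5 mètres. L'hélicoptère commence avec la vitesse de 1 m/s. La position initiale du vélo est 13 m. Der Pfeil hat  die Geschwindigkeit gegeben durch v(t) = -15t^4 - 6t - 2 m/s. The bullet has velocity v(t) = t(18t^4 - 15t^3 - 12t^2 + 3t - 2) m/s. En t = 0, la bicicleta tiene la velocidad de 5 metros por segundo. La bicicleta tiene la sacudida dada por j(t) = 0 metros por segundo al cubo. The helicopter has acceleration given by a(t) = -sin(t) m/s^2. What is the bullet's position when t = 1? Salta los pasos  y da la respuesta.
x(1) = -5.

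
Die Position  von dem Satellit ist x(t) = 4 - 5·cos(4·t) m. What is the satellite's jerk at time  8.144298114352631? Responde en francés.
Pour résoudre ceci, nous devons prendre 3 dérivées de notre équation de la position x(t) = 4 - 5·cos(4·t). En dérivant la position, nous obtenons la vitesse: v(t) = 20·sin(4·t). En dérivant la vitesse, nous obtenons l'accélération: a(t) = 80·cos(4·t). En dérivant l'accélération, nous obtenons le jerk: j(t) = -320·sin(4·t). En utilisant j(t) = -320·sin(4·t) et en substituant t = 8.144298114352631, nous trouvons j = -293.538530087424.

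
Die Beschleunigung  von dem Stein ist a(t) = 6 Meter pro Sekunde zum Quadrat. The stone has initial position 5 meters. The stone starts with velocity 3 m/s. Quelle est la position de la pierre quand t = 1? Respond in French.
En partant de l'accélération a(t) = 6, nous prenons 2 intégrales. L'intégrale de l'accélération est la vitesse. En utilisant v(0) = 3, nous obtenons v(t) = 6·t + 3. La primitive de la vitesse, avec x(0) = 5, donne la position: x(t) = 3·t^2 + 3·t + 5. Nous avons la position x(t) = 3·t^2 + 3·t + 5. En substituant t = 1: x(1) = 11.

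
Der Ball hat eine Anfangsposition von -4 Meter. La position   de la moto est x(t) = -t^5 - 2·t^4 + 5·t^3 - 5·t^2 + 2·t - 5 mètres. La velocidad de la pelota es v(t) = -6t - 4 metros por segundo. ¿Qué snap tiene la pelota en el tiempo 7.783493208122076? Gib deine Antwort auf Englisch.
Starting from velocity v(t) = -6·t - 4, we take 3 derivatives. Differentiating velocity, we get acceleration: a(t) = -6. The derivative of acceleration gives jerk: j(t) = 0. Differentiating jerk, we get snap: s(t) = 0. Using s(t) = 0 and substituting t = 7.783493208122076, we find s = 0.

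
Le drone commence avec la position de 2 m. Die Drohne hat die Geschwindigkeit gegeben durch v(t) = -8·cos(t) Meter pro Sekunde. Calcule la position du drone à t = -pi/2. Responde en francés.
Nous devons intégrer notre équation de la vitesse v(t) = -8·cos(t) 1 fois. L'intégrale de la vitesse est la position. En utilisant x(0) = 2, nous obtenons x(t) = 2 - 8·sin(t). En utilisant x(t) = 2 - 8·sin(t) et en substituant t = -pi/2, nous trouvons x = 10.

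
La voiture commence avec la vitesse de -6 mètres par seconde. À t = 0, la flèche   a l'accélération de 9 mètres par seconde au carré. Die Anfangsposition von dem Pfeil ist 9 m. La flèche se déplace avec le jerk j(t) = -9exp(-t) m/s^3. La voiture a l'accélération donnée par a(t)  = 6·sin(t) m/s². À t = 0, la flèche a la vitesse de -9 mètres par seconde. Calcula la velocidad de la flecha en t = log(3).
Necesitamos integrar nuestra ecuación de la sacudida j(t) = -9·exp(-t) 2 veces. Integrando la sacudida y usando la condición inicial a(0) = 9, obtenemos a(t) = 9·exp(-t). La integral de la aceleración es la velocidad. Usando v(0) = -9, obtenemos v(t) = -9·exp(-t). Usando v(t) = -9·exp(-t) y sustituyendo t = log(3), encontramos v = -3.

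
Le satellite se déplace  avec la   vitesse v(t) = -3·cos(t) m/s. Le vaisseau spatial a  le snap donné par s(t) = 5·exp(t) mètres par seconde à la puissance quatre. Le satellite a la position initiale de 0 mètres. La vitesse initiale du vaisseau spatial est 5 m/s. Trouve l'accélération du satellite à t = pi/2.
Pour résoudre ceci, nous devons prendre 1 dérivée de notre équation de la vitesse v(t) = -3·cos(t). La dérivée de la vitesse donne l'accélération: a(t) = 3·sin(t). De l'équation de l'accélération a(t) = 3·sin(t), nous substituons t = pi/2 pour obtenir a = 3.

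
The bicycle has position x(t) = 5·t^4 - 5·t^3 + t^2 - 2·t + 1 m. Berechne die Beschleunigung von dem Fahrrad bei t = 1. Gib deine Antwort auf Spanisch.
Debemos derivar nuestra ecuación de la posición x(t) = 5·t^4 - 5·t^3 + t^2 - 2·t + 1 2 veces. La derivada de la posición da la velocidad: v(t) = 20·t^3 - 15·t^2 + 2·t - 2. La derivada de la velocidad da la aceleración: a(t) = 60·t^2 - 30·t + 2. De la ecuación de la aceleración a(t) = 60·t^2 - 30·t + 2, sustituimos t = 1 para obtener a = 32.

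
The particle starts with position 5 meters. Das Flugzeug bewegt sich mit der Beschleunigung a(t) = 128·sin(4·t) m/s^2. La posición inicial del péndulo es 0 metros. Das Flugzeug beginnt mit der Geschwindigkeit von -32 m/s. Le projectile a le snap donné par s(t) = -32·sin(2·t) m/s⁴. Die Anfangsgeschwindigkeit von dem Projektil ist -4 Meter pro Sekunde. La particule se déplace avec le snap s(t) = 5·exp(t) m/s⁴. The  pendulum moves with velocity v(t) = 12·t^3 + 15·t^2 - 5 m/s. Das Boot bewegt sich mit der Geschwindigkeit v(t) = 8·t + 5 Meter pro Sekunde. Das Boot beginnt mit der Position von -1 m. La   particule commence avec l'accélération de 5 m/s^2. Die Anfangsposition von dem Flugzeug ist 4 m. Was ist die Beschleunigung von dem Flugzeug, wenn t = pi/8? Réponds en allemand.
Aus der Gleichung für die Beschleunigung a(t) = 128·sin(4·t), setzen wir t = pi/8 ein und erhalten a = 128.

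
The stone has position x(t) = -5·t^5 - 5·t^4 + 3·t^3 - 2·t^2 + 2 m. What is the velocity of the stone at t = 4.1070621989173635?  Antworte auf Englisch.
We must differentiate our position equation x(t) = -5·t^5 - 5·t^4 + 3·t^3 - 2·t^2 + 2 1 time. The derivative of position gives velocity: v(t) = -25·t^4 - 20·t^3 + 9·t^2 - 4·t. Using v(t) = -25·t^4 - 20·t^3 + 9·t^2 - 4·t and substituting t = 4.1070621989173635, we find v = -8363.37360425261.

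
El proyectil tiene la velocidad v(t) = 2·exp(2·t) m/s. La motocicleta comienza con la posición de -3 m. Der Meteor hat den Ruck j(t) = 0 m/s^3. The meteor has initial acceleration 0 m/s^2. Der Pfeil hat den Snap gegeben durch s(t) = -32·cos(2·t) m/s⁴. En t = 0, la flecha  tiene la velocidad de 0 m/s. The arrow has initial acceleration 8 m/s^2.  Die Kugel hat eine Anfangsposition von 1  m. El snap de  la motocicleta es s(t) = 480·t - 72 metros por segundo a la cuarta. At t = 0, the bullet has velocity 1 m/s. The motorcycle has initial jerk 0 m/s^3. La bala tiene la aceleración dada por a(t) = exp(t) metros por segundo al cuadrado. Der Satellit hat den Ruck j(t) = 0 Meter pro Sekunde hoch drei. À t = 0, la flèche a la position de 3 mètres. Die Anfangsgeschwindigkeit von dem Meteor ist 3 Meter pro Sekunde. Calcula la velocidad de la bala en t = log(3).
Debemos encontrar la antiderivada de nuestra ecuación de la aceleración a(t) = exp(t) 1 vez. La antiderivada de la aceleración, con v(0) = 1, da la velocidad: v(t) = exp(t). De la ecuación de la velocidad v(t) = exp(t), sustituimos t = log(3) para obtener v = 3.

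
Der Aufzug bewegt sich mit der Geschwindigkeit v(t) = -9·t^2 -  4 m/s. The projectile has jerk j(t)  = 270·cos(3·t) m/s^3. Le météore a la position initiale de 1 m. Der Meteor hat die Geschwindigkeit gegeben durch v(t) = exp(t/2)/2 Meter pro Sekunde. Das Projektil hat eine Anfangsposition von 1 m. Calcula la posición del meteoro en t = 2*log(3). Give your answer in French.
Pour résoudre ceci, nous devons prendre 1 primitive de notre équation de la vitesse v(t) = exp(t/2)/2. L'intégrale de la vitesse est la position. En utilisant x(0) = 1, nous obtenons x(t) = exp(t/2). En utilisant x(t) = exp(t/2) et en substituant t = 2*log(3), nous trouvons x = 3.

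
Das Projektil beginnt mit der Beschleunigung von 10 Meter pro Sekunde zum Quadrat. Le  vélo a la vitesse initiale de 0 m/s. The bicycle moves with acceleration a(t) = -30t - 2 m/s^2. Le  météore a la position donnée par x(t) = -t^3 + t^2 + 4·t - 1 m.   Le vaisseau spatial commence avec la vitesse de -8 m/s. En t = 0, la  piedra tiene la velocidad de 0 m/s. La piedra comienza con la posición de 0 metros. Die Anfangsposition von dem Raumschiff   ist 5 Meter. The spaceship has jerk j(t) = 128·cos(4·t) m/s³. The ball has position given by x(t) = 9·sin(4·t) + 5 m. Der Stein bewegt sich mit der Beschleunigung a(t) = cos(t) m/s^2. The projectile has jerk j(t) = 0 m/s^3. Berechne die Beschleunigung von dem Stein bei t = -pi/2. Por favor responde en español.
Usando a(t) = cos(t) y sustituyendo t = -pi/2, encontramos a = 0.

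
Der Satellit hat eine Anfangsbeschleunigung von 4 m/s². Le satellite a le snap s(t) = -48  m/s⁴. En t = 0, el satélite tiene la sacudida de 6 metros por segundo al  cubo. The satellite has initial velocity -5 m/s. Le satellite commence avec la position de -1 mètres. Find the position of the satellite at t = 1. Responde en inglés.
To solve this, we need to take 4 antiderivatives of our snap equation s(t) = -48. The antiderivative of snap, with j(0) = 6, gives jerk: j(t) = 6 - 48·t. The integral of jerk is acceleration. Using a(0) = 4, we get a(t) = -24·t^2 + 6·t + 4. Finding the antiderivative of a(t) and using v(0) = -5: v(t) = -8·t^3 + 3·t^2 + 4·t - 5. Taking ∫v(t)dt and applying x(0) = -1, we find x(t) = -2·t^4 + t^3 + 2·t^2 - 5·t - 1. Using x(t) = -2·t^4 + t^3 + 2·t^2 - 5·t - 1 and substituting t = 1, we find x = -5.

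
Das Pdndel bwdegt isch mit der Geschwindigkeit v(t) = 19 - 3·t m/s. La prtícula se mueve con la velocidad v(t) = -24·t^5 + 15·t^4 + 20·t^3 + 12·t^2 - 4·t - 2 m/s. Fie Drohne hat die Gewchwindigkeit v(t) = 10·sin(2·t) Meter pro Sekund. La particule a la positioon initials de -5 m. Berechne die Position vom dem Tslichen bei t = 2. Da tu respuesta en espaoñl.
Necesitamos integrar nuestra ecuación de la velocidad v(t) = -24·t^5 + 15·t^4 + 20·t^3 + 12·t^2 - 4·t - 2 1 vez. La antiderivada de la velocidad es la posición. Usando x(0) = -5, obtenemos x(t) = -4·t^6 + 3·t^5 + 5·t^4 + 4·t^3 - 2·t^2 - 2·t - 5. Usando x(t) = -4·t^6 + 3·t^5 + 5·t^4 + 4·t^3 - 2·t^2 - 2·t - 5 y sustituyendo t = 2, encontramos x = -65.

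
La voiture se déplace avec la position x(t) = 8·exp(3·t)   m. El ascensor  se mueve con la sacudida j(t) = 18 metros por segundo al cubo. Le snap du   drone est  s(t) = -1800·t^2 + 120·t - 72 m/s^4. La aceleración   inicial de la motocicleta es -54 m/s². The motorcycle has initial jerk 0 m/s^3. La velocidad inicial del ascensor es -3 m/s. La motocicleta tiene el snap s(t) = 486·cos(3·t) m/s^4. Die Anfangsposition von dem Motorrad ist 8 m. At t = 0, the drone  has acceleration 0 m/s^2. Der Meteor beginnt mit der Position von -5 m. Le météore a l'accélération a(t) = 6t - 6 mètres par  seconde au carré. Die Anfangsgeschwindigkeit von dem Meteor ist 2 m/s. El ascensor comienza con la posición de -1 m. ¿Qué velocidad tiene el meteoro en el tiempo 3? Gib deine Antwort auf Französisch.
Nous devons trouver l'intégrale de notre équation de l'accélération a(t) = 6·t - 6 1 fois. En intégrant l'accélération et en utilisant la condition initiale v(0) = 2, nous obtenons v(t) = 3·t^2 - 6·t + 2. En utilisant v(t) = 3·t^2 - 6·t + 2 et en substituant t = 3, nous trouvons v = 11.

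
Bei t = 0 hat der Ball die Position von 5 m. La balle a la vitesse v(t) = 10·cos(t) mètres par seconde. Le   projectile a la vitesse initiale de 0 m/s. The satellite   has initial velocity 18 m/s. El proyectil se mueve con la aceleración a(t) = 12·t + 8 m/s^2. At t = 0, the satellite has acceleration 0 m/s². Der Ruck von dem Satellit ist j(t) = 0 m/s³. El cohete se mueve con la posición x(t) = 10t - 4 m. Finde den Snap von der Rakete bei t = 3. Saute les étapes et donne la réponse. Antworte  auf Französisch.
s(3) = 0.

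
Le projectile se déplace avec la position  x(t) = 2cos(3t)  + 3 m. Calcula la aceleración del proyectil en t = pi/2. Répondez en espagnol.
Debemos derivar nuestra ecuación de la posición x(t) = 2·cos(3·t) + 3 2 veces. Tomando d/dt de x(t), encontramos v(t) = -6·sin(3·t). La derivada de la velocidad da la aceleración: a(t) = -18·cos(3·t). Usando a(t) = -18·cos(3·t) y sustituyendo t = pi/2, encontramos a = 0.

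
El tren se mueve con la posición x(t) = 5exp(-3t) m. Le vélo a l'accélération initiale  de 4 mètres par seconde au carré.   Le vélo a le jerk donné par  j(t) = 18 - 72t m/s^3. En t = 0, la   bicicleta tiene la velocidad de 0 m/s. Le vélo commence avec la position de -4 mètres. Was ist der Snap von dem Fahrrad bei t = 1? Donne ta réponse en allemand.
Um dies zu lösen, müssen wir 1 Ableitung unserer Gleichung für den Ruck j(t) = 18 - 72·t nehmen. Mit d/dt von j(t) finden wir s(t) = -72. Wir haben den Snap s(t) = -72. Durch Einsetzen von t = 1: s(1) = -72.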